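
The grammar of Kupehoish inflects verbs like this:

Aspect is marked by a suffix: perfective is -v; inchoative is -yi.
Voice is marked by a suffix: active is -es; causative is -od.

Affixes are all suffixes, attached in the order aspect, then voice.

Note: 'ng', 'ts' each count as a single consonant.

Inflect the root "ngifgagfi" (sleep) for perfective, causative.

ngifgagfivod

Attach aspect perfective -v → ngifgagfiv.
Attach voice causative -od → ngifgagfivod.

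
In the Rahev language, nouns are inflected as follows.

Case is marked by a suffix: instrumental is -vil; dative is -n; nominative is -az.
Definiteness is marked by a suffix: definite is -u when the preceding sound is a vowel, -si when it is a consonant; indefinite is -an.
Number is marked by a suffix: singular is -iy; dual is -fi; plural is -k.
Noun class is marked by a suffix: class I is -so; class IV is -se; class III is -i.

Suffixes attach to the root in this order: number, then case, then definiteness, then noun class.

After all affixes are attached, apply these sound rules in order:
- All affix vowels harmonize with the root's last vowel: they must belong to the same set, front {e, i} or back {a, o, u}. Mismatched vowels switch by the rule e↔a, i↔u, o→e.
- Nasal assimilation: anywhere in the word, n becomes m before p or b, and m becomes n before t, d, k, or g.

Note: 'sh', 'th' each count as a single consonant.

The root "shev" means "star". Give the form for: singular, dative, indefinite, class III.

sheviyneni

Attach number singular -iy → sheviy.
Attach case dative -n → sheviyn.
Attach definiteness indefinite -an → sheviynan.
Attach noun class class III -i → sheviynani.
Apply vowel harmony: sheviynani → sheviyneni.
Nasal assimilation: no change.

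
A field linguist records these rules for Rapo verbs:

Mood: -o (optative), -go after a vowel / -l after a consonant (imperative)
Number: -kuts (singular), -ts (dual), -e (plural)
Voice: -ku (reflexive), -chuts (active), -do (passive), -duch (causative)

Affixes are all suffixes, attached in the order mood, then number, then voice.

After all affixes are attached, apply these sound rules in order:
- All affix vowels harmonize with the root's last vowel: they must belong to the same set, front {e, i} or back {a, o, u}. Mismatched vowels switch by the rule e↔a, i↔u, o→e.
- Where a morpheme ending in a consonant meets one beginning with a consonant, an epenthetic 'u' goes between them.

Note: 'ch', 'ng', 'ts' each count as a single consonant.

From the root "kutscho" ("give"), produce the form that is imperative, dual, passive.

Attach mood imperative -go (after vowel 'o') → kutschogo.
Attach number dual -ts → kutschogots.
Attach voice passive -do → kutschogotsdo.
Vowel harmony: no change.
Apply epenthesis: kutschogotsdo → kutschogotsudo.

kutschogotsudo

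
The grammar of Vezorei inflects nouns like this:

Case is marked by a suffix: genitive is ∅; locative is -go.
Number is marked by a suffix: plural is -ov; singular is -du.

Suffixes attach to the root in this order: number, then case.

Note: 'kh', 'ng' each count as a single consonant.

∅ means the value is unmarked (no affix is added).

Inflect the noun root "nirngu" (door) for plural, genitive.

Attach number plural -ov → nirnguov.
case = genitive: zero marking, form stays nirnguov.

nirnguov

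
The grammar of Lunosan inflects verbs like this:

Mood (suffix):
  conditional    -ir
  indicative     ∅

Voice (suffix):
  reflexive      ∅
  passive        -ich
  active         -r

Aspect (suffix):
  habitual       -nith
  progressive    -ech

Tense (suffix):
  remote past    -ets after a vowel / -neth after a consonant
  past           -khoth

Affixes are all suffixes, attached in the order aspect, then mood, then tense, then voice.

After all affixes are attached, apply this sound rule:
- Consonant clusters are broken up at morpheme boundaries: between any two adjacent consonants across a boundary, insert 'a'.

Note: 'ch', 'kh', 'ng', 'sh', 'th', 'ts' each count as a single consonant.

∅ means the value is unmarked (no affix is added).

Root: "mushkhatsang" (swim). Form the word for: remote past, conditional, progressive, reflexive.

mushkhatsangechiraneth

Attach aspect progressive -ech → mushkhatsangech.
Attach mood conditional -ir → mushkhatsangechir.
Attach tense remote past -neth (after consonant 'r') → mushkhatsangechirneth.
voice = reflexive: zero marking, form stays mushkhatsangechirneth.
Apply epenthesis: mushkhatsangechirneth → mushkhatsangechiraneth.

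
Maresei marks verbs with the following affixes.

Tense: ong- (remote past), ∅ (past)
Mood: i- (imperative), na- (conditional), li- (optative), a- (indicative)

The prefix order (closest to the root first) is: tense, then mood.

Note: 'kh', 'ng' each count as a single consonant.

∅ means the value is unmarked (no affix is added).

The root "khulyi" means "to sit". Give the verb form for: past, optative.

likhulyi

tense = past: zero marking, form stays khulyi.
Attach mood optative li- → likhulyi.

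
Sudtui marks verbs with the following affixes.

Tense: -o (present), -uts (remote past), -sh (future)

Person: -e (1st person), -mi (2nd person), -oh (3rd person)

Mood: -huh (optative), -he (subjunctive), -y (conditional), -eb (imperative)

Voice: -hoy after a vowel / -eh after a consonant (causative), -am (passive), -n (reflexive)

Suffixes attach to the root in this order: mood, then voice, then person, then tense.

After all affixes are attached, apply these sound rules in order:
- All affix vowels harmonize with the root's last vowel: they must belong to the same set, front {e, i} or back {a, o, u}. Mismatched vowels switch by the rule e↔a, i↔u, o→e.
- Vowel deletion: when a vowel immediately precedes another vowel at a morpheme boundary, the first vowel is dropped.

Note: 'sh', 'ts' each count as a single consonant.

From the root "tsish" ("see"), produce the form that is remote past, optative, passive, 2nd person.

tsishhihemmits

Attach mood optative -huh → tsishhuh.
Attach voice passive -am → tsishhuham.
Attach person 2nd person -mi → tsishhuhammi.
Attach tense remote past -uts → tsishhuhammiuts.
Apply vowel harmony: tsishhuhammiuts → tsishhihemmiits.
Apply vowel deletion: tsishhihemmiits → tsishhihemmits.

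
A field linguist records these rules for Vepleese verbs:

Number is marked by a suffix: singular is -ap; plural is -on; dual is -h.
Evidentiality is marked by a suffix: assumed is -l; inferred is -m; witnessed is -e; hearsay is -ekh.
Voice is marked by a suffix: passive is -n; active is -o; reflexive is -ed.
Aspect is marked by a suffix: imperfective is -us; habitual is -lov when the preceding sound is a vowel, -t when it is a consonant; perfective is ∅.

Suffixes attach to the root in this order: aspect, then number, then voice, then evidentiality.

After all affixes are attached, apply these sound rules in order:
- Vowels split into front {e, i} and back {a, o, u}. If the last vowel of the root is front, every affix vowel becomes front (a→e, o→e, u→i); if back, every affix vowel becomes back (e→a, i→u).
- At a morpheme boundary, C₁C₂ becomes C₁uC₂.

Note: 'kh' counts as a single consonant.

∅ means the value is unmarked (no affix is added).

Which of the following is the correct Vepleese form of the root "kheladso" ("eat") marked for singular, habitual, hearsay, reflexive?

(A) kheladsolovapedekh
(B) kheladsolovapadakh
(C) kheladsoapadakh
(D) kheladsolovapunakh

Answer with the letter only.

B

Attach aspect habitual -lov (after vowel 'o') → kheladsolov.
Attach number singular -ap → kheladsolovap.
Attach voice reflexive -ed → kheladsolovaped.
Attach evidentiality hearsay -ekh → kheladsolovapedekh.
Apply vowel harmony: kheladsolovapedekh → kheladsolovapadakh.
Epenthesis: no change.
So the correct form is kheladsolovapadakh, option (B).
(C) kheladsoapadakh is wrong: it uses perfective instead of habitual for aspect.
(A) kheladsolovapedekh is wrong: it fails to apply the sound rule(s).
(D) kheladsolovapunakh is wrong: it uses passive instead of reflexive for voice.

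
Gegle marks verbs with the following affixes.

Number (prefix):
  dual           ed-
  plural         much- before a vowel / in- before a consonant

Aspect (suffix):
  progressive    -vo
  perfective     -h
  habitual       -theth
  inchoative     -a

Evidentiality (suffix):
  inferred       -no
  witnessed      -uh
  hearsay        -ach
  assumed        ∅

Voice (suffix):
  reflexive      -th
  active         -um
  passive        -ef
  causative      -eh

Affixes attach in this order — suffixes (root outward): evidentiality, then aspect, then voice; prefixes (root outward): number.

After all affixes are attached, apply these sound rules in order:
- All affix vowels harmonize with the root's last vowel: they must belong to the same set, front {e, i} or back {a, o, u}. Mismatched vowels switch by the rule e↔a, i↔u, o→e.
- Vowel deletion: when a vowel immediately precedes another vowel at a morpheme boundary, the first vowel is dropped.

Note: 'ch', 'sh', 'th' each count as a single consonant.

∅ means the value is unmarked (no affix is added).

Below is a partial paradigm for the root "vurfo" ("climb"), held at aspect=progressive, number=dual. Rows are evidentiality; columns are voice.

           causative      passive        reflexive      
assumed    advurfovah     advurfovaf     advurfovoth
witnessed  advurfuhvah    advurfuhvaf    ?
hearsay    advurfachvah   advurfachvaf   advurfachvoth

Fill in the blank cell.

advurfuhvoth

Attach evidentiality witnessed -uh → vurfouh.
Attach aspect progressive -vo → vurfouhvo.
Attach voice reflexive -th → vurfouhvoth.
Attach number dual ed- → edvurfouhvoth.
Apply vowel harmony: edvurfouhvoth → advurfouhvoth.
Apply vowel deletion: advurfouhvoth → advurfuhvoth.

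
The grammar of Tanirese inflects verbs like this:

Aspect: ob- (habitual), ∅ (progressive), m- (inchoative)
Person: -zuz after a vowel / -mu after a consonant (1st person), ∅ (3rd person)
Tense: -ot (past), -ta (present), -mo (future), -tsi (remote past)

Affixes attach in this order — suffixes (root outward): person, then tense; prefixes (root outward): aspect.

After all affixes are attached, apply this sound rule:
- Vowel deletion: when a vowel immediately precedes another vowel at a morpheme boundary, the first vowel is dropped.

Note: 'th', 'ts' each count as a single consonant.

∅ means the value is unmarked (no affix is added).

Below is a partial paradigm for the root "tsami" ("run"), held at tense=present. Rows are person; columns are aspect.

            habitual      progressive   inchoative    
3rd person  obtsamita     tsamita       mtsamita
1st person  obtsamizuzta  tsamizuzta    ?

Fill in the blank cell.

Attach aspect inchoative m- → mtsami.
Attach person 1st person -zuz (after vowel 'i') → mtsamizuz.
Attach tense present -ta → mtsamizuzta.
Vowel deletion: no change.

mtsamizuzta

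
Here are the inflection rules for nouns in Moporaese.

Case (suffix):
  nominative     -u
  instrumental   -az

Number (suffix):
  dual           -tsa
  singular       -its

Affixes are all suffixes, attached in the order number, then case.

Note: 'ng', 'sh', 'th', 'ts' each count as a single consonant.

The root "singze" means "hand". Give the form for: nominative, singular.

singzeitsu

Attach number singular -its → singzeits.
Attach case nominative -u → singzeitsu.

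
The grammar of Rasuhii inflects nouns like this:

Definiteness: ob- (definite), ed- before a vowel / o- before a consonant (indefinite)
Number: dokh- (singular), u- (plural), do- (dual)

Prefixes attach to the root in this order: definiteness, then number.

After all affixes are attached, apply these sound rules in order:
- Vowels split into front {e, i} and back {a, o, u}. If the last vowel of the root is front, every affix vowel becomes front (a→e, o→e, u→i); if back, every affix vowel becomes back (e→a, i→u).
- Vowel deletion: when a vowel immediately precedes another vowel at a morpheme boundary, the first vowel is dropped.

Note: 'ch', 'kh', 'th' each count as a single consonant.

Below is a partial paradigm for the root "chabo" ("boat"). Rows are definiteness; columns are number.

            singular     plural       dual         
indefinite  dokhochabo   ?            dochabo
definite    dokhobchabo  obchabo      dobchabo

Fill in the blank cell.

Attach definiteness indefinite o- (before consonant 'ch') → ochabo.
Attach number plural u- → uochabo.
Vowel harmony: no change.
Apply vowel deletion: uochabo → ochabo.

ochabo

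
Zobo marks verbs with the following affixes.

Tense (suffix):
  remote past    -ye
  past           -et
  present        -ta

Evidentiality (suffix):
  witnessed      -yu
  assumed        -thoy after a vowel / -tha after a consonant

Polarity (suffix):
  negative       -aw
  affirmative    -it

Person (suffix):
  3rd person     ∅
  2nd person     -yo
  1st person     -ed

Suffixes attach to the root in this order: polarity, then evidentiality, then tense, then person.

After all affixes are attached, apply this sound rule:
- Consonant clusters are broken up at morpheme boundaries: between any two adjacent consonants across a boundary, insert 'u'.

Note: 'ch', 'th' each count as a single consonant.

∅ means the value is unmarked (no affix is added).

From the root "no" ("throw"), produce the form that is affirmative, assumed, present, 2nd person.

noituthatayo

Attach polarity affirmative -it → noit.
Attach evidentiality assumed -tha (after consonant 't') → noittha.
Attach tense present -ta → noitthata.
Attach person 2nd person -yo → noitthatayo.
Apply epenthesis: noitthatayo → noituthatayo.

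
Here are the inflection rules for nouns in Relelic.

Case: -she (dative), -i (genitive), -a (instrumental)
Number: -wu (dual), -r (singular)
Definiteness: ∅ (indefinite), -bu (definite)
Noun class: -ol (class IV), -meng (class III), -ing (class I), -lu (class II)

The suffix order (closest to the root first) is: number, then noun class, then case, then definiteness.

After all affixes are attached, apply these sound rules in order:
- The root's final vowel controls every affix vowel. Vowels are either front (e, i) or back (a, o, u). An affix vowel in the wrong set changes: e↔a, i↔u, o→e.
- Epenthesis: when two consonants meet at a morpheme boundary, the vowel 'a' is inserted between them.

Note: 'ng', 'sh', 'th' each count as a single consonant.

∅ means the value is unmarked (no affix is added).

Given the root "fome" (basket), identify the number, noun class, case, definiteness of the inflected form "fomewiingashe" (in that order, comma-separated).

dual, class I, dative, indefinite

Segment: fome-wu-ing-she.
number: -wu → dual.
noun class: -ing → class I.
case: -she → dative.
definiteness: ∅ → indefinite.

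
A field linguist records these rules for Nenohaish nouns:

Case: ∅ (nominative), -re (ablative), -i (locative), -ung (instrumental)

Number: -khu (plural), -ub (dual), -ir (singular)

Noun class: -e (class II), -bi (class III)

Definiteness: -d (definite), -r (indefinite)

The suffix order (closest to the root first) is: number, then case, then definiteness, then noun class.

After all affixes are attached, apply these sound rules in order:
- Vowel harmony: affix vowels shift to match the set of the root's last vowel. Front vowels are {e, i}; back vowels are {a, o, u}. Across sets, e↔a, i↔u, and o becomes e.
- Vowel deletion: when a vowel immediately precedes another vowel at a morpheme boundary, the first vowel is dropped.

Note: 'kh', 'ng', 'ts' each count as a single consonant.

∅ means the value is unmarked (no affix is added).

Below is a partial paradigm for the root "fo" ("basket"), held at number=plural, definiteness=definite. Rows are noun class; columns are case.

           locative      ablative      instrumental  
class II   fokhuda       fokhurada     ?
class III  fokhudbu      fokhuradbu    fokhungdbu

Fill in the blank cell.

Attach number plural -khu → fokhu.
Attach case instrumental -ung → fokhuung.
Attach definiteness definite -d → fokhuungd.
Attach noun class class II -e → fokhuungde.
Apply vowel harmony: fokhuungde → fokhuungda.
Apply vowel deletion: fokhuungda → fokhungda.

fokhungda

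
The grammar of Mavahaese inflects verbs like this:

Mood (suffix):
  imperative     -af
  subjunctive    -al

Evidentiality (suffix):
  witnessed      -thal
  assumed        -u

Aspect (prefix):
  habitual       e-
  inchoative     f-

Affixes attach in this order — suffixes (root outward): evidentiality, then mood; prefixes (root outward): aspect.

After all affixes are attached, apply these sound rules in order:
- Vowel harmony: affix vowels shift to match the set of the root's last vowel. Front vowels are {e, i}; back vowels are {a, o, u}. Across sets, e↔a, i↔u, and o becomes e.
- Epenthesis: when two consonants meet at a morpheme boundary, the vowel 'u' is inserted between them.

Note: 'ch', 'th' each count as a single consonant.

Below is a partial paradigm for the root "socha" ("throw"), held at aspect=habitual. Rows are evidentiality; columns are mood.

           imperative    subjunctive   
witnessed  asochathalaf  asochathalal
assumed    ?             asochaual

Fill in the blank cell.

Attach evidentiality assumed -u → sochau.
Attach mood imperative -af → sochauaf.
Attach aspect habitual e- → esochauaf.
Apply vowel harmony: esochauaf → asochauaf.
Epenthesis: no change.

asochauaf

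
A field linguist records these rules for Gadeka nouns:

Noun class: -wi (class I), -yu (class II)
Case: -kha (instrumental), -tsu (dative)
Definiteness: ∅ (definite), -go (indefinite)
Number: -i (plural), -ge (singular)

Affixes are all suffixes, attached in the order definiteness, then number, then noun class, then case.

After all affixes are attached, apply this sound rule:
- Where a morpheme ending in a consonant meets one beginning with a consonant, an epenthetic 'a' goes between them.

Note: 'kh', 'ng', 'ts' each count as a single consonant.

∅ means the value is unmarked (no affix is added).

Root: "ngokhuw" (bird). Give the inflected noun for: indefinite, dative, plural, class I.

Attach definiteness indefinite -go → ngokhuwgo.
Attach number plural -i → ngokhuwgoi.
Attach noun class class I -wi → ngokhuwgoiwi.
Attach case dative -tsu → ngokhuwgoiwitsu.
Apply epenthesis: ngokhuwgoiwitsu → ngokhuwagoiwitsu.

ngokhuwagoiwitsu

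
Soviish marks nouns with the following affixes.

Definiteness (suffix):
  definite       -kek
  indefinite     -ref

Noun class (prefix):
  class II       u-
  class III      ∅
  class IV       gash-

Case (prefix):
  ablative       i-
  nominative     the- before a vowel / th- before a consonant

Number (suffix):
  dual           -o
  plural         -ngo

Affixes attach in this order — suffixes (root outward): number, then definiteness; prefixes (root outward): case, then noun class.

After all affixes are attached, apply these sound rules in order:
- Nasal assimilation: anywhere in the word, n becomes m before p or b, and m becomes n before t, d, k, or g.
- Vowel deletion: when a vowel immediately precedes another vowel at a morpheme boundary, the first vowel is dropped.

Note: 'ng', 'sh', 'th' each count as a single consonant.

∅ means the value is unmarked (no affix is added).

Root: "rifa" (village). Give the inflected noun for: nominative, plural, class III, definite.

thrifangokek

Attach number plural -ngo → rifango.
Attach definiteness definite -kek → rifangokek.
Attach case nominative th- (before consonant 'r') → thrifangokek.
noun class = class III: zero marking, form stays thrifangokek.
Nasal assimilation: no change.
Vowel deletion: no change.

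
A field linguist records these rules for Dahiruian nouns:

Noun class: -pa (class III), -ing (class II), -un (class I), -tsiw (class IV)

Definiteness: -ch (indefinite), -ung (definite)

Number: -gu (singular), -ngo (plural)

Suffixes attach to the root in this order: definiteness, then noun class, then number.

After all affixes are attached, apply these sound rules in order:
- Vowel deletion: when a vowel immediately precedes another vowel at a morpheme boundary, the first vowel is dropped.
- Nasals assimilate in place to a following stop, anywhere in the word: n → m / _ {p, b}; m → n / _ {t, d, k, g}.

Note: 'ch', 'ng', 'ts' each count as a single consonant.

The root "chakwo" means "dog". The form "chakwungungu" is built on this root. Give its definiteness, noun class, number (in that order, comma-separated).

definite, class I, singular

Segment: chakwo-ung-un-gu.
definiteness: -ung → definite.
noun class: -un → class I.
number: -gu → singular.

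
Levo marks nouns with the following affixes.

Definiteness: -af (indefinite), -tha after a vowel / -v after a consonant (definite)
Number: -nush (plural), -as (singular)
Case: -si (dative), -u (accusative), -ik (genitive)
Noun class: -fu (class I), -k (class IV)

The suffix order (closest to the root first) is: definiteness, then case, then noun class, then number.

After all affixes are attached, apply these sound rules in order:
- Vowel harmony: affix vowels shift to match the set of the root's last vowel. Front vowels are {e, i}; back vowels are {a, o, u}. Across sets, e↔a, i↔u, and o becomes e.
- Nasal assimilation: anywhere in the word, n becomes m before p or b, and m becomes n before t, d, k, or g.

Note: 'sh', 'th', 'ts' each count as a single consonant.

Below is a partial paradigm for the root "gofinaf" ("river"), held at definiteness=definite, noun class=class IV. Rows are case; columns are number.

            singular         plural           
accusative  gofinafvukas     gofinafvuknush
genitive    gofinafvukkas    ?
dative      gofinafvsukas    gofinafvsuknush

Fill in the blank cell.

Attach definiteness definite -v (after consonant 'f') → gofinafv.
Attach case genitive -ik → gofinafvik.
Attach noun class class IV -k → gofinafvikk.
Attach number plural -nush → gofinafvikknush.
Apply vowel harmony: gofinafvikknush → gofinafvukknush.
Nasal assimilation: no change.

gofinafvukknush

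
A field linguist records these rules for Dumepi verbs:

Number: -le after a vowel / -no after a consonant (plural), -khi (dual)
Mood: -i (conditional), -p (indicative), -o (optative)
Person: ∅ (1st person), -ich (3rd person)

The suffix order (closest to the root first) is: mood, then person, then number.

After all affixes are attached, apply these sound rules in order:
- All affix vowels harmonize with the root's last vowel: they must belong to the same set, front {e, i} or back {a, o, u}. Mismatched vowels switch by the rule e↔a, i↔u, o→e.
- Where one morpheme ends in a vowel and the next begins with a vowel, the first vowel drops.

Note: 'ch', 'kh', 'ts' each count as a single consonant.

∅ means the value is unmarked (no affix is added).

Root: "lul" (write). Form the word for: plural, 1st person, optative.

Attach mood optative -o → lulo.
person = 1st person: zero marking, form stays lulo.
Attach number plural -le (after vowel 'o') → lulole.
Apply vowel harmony: lulole → lulola.
Vowel deletion: no change.

lulola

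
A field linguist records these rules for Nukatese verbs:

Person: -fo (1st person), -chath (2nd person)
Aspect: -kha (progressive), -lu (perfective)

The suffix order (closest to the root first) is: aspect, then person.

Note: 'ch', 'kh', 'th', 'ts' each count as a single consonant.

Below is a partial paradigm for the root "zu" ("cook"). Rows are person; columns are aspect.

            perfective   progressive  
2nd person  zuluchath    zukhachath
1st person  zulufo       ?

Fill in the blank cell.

zukhafo

Attach aspect progressive -kha → zukha.
Attach person 1st person -fo → zukhafo.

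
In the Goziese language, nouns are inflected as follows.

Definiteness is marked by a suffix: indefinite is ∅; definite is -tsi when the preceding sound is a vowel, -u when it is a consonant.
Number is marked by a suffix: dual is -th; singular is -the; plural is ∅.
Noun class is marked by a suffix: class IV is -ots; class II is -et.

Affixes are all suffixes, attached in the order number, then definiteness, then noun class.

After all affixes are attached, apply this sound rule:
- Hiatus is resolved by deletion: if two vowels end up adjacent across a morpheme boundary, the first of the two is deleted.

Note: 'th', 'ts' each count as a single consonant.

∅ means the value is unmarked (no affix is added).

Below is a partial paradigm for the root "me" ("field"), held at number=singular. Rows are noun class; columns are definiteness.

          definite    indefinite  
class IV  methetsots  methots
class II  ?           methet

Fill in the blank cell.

Attach number singular -the → methe.
Attach definiteness definite -tsi (after vowel 'e') → methetsi.
Attach noun class class II -et → methetsiet.
Apply vowel deletion: methetsiet → methetset.

methetset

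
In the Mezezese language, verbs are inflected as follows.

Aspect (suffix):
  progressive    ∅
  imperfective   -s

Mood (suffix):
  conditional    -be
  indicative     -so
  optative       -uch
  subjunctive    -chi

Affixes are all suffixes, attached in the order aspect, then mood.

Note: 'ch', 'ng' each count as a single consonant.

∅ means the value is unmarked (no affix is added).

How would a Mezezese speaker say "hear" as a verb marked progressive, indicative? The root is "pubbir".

pubbirso

aspect = progressive: zero marking, form stays pubbir.
Attach mood indicative -so → pubbirso.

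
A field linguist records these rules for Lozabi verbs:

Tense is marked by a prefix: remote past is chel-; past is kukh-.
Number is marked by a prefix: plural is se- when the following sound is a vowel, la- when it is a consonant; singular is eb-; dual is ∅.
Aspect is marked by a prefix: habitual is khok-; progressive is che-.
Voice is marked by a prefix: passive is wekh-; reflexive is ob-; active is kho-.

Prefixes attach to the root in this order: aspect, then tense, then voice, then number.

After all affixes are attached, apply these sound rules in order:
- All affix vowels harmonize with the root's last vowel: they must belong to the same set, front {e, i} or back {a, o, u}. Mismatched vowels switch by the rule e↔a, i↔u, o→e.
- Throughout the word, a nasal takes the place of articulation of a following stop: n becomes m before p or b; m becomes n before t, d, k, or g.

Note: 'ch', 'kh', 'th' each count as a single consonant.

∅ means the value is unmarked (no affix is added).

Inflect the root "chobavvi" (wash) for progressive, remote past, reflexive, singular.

ebebchelchechobavvi

Attach aspect progressive che- → chechobavvi.
Attach tense remote past chel- → chelchechobavvi.
Attach voice reflexive ob- → obchelchechobavvi.
Attach number singular eb- → ebobchelchechobavvi.
Apply vowel harmony: ebobchelchechobavvi → ebebchelchechobavvi.
Nasal assimilation: no change.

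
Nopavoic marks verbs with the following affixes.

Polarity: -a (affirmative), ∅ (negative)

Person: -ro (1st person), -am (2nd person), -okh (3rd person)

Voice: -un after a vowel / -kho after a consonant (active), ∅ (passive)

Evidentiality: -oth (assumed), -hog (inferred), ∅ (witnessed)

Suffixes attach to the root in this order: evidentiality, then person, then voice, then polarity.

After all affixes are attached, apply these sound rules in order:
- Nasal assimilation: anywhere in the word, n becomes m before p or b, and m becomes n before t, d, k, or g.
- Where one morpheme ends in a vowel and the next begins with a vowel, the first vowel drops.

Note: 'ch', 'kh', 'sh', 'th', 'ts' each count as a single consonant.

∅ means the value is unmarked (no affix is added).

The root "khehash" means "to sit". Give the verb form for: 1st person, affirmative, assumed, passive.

khehashothra

Attach evidentiality assumed -oth → khehashoth.
Attach person 1st person -ro → khehashothro.
voice = passive: zero marking, form stays khehashothro.
Attach polarity affirmative -a → khehashothroa.
Nasal assimilation: no change.
Apply vowel deletion: khehashothroa → khehashothra.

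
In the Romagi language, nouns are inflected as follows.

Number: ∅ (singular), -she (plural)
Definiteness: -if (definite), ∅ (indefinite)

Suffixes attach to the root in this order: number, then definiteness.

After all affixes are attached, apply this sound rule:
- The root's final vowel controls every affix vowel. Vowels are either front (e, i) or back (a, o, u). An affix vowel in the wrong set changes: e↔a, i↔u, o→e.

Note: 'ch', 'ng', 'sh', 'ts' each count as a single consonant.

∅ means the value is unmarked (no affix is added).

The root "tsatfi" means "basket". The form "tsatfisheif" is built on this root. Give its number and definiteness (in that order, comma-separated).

plural, definite

Segment: tsatfi-she-if.
number: -she → plural.
definiteness: -if → definite.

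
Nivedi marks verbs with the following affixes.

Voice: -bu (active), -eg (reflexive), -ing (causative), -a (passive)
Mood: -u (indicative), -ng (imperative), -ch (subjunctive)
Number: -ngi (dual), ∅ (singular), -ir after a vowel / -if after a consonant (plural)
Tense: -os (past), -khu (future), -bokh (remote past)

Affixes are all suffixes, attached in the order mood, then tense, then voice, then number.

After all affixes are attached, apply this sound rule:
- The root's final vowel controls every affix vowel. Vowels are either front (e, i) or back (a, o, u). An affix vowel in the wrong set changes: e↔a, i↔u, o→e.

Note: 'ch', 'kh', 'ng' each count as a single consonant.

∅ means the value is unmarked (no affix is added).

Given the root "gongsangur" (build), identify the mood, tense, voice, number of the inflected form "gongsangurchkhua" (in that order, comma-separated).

Segment: gongsangur-ch-khu-a.
mood: -ch → subjunctive.
tense: -khu → future.
voice: -a → passive.
number: ∅ → singular.

subjunctive, future, passive, singular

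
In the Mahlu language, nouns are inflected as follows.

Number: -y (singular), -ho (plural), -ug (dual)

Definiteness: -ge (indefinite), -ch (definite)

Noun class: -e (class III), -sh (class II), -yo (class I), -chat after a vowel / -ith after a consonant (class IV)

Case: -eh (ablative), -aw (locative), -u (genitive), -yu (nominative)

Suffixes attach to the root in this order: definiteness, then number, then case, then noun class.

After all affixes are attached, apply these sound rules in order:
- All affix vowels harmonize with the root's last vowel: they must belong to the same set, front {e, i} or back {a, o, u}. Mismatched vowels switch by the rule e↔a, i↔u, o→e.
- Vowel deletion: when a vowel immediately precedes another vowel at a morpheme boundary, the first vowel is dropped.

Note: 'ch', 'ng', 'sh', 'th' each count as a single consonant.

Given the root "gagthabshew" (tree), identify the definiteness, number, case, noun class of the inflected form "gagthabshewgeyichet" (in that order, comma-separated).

indefinite, singular, genitive, class IV

Segment: gagthabshew-ge-y-u-chat.
definiteness: -ge → indefinite.
number: -y → singular.
case: -u → genitive.
noun class: -chat/ith → class IV.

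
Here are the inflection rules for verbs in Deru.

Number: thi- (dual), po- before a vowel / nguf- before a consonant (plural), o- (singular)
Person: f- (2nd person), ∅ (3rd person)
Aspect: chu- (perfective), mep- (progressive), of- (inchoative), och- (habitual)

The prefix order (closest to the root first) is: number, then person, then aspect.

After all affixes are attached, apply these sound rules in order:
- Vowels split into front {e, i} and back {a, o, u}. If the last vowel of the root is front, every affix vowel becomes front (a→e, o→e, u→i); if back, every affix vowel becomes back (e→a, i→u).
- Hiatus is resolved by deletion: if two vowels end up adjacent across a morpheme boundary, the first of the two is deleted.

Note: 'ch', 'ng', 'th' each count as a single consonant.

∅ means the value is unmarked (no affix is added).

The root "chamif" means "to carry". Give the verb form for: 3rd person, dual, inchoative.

efthichamif

Attach number dual thi- → thichamif.
person = 3rd person: zero marking, form stays thichamif.
Attach aspect inchoative of- → ofthichamif.
Apply vowel harmony: ofthichamif → efthichamif.
Vowel deletion: no change.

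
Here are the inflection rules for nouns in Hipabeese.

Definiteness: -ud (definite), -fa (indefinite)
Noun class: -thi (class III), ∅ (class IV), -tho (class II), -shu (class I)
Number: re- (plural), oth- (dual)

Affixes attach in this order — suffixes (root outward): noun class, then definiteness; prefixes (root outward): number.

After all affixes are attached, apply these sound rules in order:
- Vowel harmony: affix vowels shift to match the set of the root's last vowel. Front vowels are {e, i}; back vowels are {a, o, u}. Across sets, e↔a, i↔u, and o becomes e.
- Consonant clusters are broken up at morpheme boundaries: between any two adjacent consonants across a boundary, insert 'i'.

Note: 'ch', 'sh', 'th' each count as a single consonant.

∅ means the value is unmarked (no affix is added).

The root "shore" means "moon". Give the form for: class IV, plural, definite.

reshoreid

Attach number plural re- → reshore.
noun class = class IV: zero marking, form stays reshore.
Attach definiteness definite -ud → reshoreud.
Apply vowel harmony: reshoreud → reshoreid.
Epenthesis: no change.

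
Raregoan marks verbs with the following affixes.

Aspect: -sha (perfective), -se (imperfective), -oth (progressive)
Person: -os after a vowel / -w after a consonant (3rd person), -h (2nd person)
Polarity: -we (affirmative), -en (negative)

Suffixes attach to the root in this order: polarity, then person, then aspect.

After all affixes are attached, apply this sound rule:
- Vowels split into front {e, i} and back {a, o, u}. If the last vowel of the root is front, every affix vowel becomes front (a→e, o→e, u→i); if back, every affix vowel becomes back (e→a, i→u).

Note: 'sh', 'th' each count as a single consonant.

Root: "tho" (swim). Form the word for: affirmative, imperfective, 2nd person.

Attach polarity affirmative -we → thowe.
Attach person 2nd person -h → thoweh.
Attach aspect imperfective -se → thowehse.
Apply vowel harmony: thowehse → thowahsa.

thowahsa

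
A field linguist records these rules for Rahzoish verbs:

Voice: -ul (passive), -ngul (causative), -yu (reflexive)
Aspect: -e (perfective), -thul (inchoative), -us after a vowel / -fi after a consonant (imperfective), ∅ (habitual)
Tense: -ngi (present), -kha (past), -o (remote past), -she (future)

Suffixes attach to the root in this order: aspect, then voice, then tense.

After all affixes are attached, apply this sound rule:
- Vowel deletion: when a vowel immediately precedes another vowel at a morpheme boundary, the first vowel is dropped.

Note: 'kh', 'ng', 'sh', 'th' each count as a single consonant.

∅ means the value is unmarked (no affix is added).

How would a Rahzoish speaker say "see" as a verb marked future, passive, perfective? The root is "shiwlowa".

Attach aspect perfective -e → shiwlowae.
Attach voice passive -ul → shiwlowaeul.
Attach tense future -she → shiwlowaeulshe.
Apply vowel deletion: shiwlowaeulshe → shiwlowulshe.

shiwlowulshe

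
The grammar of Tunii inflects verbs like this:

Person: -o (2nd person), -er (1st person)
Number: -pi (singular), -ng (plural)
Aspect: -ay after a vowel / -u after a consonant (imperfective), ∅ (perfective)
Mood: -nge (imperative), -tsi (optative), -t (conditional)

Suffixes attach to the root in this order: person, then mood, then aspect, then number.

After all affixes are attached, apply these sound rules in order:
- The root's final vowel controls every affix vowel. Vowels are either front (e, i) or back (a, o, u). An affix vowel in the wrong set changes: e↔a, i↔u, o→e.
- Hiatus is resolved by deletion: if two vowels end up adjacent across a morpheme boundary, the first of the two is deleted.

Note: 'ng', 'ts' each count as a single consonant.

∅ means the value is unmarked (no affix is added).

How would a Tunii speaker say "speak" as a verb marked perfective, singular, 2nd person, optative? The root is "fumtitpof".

fumtitpofotsupu

Attach person 2nd person -o → fumtitpofo.
Attach mood optative -tsi → fumtitpofotsi.
aspect = perfective: zero marking, form stays fumtitpofotsi.
Attach number singular -pi → fumtitpofotsipi.
Apply vowel harmony: fumtitpofotsipi → fumtitpofotsupu.
Vowel deletion: no change.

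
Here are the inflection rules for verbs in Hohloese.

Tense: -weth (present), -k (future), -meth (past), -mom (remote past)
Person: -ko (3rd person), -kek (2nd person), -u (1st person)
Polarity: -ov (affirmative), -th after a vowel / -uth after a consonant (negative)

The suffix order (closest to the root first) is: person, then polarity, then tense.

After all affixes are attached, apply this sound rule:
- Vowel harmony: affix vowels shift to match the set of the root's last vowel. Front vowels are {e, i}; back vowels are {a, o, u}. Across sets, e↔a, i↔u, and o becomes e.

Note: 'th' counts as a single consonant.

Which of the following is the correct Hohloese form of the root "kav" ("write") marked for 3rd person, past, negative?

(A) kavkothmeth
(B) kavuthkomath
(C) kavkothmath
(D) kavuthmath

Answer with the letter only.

Attach person 3rd person -ko → kavko.
Attach polarity negative -th (after vowel 'o') → kavkoth.
Attach tense past -meth → kavkothmeth.
Apply vowel harmony: kavkothmeth → kavkothmath.
So the correct form is kavkothmath, option (C).
(A) kavkothmeth is wrong: it fails to apply the sound rule(s).
(D) kavuthmath is wrong: it uses 1st person instead of 3rd person for person.
(B) kavuthkomath is wrong: it has the affixes in the wrong order.

C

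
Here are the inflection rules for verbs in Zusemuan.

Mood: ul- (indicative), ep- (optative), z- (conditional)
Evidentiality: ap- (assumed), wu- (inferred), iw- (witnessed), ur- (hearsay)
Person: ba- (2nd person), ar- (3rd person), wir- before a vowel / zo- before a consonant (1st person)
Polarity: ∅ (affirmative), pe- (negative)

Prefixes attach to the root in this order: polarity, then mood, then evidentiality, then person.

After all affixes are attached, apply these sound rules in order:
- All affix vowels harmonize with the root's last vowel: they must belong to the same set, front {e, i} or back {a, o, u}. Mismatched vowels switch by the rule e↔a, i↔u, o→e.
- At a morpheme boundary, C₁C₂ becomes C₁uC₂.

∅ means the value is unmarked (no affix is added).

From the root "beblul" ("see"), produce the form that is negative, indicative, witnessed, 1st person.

wuruwulupabeblul

Attach polarity negative pe- → pebeblul.
Attach mood indicative ul- → ulpebeblul.
Attach evidentiality witnessed iw- → iwulpebeblul.
Attach person 1st person wir- (before vowel 'i') → wiriwulpebeblul.
Apply vowel harmony: wiriwulpebeblul → wuruwulpabeblul.
Apply epenthesis: wuruwulpabeblul → wuruwulupabeblul.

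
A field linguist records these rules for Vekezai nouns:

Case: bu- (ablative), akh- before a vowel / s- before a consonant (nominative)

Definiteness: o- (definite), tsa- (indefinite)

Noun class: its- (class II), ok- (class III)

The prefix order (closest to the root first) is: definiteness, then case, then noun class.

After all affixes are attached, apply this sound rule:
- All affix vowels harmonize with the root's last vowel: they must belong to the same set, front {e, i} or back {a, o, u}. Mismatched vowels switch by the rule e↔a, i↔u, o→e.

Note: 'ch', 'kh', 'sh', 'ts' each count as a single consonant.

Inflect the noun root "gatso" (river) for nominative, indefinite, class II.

utsstsagatso

Attach definiteness indefinite tsa- → tsagatso.
Attach case nominative s- (before consonant 'ts') → stsagatso.
Attach noun class class II its- → itsstsagatso.
Apply vowel harmony: itsstsagatso → utsstsagatso.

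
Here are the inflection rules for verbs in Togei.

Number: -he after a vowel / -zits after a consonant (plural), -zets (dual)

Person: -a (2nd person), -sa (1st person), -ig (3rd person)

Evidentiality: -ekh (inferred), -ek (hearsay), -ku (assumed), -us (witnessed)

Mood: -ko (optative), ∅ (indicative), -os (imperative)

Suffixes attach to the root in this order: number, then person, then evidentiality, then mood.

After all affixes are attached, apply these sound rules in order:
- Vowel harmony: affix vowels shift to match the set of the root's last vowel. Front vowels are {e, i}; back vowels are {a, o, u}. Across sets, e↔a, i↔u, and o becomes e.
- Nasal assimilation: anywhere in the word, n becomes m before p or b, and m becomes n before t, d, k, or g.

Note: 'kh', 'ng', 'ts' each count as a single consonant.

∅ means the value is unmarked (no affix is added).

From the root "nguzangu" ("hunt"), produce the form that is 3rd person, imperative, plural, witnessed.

Attach number plural -he (after vowel 'u') → nguzanguhe.
Attach person 3rd person -ig → nguzanguheig.
Attach evidentiality witnessed -us → nguzanguheigus.
Attach mood imperative -os → nguzanguheigusos.
Apply vowel harmony: nguzanguheigusos → nguzanguhaugusos.
Nasal assimilation: no change.

nguzanguhaugusos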